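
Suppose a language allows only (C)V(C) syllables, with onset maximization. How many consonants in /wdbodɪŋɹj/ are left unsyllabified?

Under (C)V(C), the unsyllabifiable consonants are /w/, /d/, /ɹ/, /j/ (at most one coda consonant is licensed; onsets are limited to one consonant).

4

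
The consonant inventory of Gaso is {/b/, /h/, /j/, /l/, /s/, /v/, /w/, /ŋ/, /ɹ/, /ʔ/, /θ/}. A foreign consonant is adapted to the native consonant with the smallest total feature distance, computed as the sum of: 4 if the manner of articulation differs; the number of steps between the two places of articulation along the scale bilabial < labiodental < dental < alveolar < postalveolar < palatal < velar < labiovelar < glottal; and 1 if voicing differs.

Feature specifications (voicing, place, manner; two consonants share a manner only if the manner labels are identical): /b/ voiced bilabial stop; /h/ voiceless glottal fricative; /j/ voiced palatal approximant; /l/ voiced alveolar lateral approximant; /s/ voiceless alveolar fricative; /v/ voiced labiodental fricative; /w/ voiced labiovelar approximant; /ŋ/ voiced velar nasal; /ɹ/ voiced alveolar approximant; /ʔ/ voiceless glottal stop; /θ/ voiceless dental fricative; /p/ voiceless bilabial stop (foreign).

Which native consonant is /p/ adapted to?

b

/b/ is closest: same manner (stop), place distance 0 (bilabial→bilabial), voicing differs (+1); total 1. Next closest is /v/ at distance 6.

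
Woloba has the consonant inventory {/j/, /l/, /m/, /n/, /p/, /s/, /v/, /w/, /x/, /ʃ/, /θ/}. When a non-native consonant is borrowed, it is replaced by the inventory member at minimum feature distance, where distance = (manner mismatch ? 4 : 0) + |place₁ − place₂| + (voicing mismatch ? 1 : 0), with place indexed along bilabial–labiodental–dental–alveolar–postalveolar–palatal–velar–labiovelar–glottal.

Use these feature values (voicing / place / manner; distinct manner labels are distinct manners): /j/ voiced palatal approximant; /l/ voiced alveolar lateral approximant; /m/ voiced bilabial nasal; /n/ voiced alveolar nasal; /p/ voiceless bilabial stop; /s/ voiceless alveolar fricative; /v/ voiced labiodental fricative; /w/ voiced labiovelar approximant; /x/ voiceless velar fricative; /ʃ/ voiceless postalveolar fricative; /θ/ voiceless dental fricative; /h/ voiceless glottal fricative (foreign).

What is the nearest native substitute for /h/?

x

/x/ is closest: same manner (fricative), place distance 2 (glottal→velar), same voicing; total 2. Next closest is /ʃ/ at distance 4.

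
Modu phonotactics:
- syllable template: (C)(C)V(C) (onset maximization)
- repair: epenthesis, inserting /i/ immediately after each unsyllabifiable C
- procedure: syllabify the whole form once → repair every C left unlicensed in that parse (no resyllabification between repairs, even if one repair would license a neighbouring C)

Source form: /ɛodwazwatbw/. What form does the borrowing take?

ɛodwazwatbiwi

The consonants /b/, /w/ cannot be parsed into a legal (C)(C)V(C) syllable (at most one coda consonant is licensed; onsets may contain at most 2 consonants).
Epenthesis after each stranded consonant: /b/ → /bi/, /w/ → /wi/.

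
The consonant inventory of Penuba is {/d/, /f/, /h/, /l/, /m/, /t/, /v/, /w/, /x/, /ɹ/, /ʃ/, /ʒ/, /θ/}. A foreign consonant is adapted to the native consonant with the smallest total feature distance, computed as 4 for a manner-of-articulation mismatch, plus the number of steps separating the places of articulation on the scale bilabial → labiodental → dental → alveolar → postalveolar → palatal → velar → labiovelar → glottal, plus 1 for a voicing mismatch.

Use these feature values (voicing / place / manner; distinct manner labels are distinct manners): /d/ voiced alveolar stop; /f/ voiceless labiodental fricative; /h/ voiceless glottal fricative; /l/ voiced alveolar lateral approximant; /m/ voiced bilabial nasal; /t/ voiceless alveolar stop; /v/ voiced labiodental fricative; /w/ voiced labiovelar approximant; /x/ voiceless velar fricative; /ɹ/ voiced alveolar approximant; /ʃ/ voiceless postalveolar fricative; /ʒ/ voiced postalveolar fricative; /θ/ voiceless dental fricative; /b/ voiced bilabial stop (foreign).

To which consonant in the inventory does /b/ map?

/d/ is closest: same manner (stop), place distance 3 (bilabial→alveolar), same voicing; total 3. Next closest is /m/ at distance 4.

d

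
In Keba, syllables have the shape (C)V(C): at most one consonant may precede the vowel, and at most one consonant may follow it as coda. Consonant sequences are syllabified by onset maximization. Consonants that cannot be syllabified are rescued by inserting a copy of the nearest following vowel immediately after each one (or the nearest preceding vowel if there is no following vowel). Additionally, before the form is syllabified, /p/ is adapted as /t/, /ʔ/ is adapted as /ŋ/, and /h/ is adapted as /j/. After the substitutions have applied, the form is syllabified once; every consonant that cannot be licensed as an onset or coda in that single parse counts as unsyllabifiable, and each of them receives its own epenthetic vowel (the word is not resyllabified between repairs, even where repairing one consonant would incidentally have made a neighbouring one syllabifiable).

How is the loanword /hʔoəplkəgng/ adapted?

joŋoətləkəgnəgə

Substitution: /h/ → /j/, /ʔ/ → /ŋ/, /p/ → /t/, giving /jŋoətlkəgng/.
The consonants /j/, /l/, /n/, /g/ cannot be parsed into a legal (C)V(C) syllable (at most one coda consonant is licensed; onsets are limited to one consonant).
Each unlicensed consonant becomes the onset of a new syllable: /j/ → /jo/, /l/ → /lə/, /n/ → /nə/, /g/ → /gə/.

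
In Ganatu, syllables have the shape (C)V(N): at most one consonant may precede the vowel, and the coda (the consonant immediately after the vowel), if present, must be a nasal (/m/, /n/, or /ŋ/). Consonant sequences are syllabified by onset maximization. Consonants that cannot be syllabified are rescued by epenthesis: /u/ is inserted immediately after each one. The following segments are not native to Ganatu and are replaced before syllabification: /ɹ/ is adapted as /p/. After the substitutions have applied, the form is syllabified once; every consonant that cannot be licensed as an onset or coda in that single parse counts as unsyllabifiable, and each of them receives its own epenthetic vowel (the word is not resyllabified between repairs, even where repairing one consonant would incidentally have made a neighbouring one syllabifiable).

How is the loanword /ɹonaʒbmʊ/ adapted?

Substitution: /ɹ/ → /p/, giving /ponaʒbmʊ/.
Under (C)V(N), the unsyllabifiable consonants are /ʒ/, /b/ (only a nasal (/m/, /n/, or /ŋ/) is licensed in coda position; onsets are limited to one consonant).
Each unlicensed consonant becomes the onset of a new syllable: /ʒ/ → /ʒu/, /b/ → /bu/.

ponaʒubumʊ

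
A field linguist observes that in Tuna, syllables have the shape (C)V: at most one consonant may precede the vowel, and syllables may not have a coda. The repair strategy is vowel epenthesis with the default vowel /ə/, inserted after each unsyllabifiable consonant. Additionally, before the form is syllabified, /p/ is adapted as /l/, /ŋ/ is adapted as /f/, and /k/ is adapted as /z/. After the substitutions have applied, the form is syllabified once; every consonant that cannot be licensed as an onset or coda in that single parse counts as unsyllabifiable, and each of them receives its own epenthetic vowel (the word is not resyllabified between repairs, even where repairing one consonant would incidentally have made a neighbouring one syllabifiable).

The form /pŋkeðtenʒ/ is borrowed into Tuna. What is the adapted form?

Substitution: /p/ → /l/, /ŋ/ → /f/, /k/ → /z/, giving /lfzeðtenʒ/.
The consonants /l/, /f/, /ð/, /n/, /ʒ/ cannot be parsed into a legal (C)V syllable (no codas are permitted; onsets are limited to one consonant).
Epenthesis after each stranded consonant: /l/ → /lə/, /f/ → /fə/, /ð/ → /ðə/, /n/ → /nə/, /ʒ/ → /ʒə/.

ləfəzeðətenəʒə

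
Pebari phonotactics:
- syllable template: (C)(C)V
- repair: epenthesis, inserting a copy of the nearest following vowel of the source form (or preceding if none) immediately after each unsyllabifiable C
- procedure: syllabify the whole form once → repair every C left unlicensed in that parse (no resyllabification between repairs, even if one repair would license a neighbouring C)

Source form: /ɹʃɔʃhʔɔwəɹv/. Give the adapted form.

The consonants /ʃ/, /ɹ/, /v/ cannot be parsed into a legal (C)(C)V syllable (no codas are permitted; onsets may contain at most 2 consonants).
Each unlicensed consonant becomes the onset of a new syllable: /ʃ/ → /ʃɔ/, /ɹ/ → /ɹə/, /v/ → /və/.

ɹʃɔʃɔhʔɔwəɹəvə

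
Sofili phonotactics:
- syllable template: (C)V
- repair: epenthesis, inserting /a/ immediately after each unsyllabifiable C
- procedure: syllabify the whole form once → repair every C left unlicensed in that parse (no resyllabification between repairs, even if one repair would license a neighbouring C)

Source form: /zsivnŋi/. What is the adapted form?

Syllabifying with onset maximization leaves /z/, /v/, /n/ stranded (no codas are permitted; onsets are limited to one consonant).
Inserting the epenthetic vowel yields /z/ → /za/, /v/ → /va/, /n/ → /na/.

zasivanaŋi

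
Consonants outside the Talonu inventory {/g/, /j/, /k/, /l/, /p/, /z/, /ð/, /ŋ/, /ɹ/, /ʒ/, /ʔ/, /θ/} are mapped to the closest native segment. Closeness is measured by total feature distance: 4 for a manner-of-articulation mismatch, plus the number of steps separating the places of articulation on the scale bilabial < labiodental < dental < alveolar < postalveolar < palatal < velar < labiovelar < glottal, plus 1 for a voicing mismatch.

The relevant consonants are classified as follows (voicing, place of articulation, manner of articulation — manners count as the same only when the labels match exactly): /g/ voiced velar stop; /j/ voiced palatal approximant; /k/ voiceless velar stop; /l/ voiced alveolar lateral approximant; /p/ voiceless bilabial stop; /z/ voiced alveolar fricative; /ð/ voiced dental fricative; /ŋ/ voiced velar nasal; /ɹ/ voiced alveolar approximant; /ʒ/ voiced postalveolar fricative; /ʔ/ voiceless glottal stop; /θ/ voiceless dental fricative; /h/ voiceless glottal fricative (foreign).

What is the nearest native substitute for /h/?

ʔ

/ʔ/ is closest: manner differs (fricative→stop, +4), place distance 0 (glottal→glottal), same voicing; total 4. Next closest is /ʒ/ at distance 5.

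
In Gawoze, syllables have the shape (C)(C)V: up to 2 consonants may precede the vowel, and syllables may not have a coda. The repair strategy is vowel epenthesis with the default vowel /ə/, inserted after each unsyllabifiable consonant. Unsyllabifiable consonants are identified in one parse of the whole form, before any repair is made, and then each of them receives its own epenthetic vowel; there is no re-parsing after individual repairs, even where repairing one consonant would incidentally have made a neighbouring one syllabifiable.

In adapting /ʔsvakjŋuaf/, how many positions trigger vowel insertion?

3

The unsyllabifiable consonants are /ʔ/, /k/, /f/; each receives one epenthetic vowel.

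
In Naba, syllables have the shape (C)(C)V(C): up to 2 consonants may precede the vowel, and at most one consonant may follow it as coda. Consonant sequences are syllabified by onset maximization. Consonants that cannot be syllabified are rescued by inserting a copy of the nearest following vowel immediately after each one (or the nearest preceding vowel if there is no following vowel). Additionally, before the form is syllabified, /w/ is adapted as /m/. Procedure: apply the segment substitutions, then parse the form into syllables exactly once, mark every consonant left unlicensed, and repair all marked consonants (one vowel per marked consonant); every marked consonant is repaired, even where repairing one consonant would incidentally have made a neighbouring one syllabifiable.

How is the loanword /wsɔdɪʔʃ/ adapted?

Substitution: /w/ → /m/, giving /msɔdɪʔʃ/.
Syllabifying with onset maximization leaves /ʃ/ stranded (at most one coda consonant is licensed; onsets may contain at most 2 consonants).
Epenthesis after each stranded consonant: /ʃ/ → /ʃɪ/.

msɔdɪʔʃɪ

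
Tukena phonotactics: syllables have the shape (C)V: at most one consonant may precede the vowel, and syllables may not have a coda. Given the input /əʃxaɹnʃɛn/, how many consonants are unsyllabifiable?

Under (C)V, the unsyllabifiable consonants are /ʃ/, /ɹ/, /n/, /n/ (no codas are permitted; onsets are limited to one consonant).

4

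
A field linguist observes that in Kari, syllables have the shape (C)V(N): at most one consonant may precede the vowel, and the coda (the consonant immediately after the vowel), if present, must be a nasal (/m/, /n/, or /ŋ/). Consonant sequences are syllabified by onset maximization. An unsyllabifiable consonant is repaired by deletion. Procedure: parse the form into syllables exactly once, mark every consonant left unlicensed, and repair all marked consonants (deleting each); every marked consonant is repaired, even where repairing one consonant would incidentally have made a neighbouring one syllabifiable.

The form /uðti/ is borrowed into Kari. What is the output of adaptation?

uti

Under (C)V(N), the unsyllabifiable consonants are /ð/ (only a nasal (/m/, /n/, or /ŋ/) is licensed in coda position; onsets are limited to one consonant).
Deleting the stranded consonants removes /ð/.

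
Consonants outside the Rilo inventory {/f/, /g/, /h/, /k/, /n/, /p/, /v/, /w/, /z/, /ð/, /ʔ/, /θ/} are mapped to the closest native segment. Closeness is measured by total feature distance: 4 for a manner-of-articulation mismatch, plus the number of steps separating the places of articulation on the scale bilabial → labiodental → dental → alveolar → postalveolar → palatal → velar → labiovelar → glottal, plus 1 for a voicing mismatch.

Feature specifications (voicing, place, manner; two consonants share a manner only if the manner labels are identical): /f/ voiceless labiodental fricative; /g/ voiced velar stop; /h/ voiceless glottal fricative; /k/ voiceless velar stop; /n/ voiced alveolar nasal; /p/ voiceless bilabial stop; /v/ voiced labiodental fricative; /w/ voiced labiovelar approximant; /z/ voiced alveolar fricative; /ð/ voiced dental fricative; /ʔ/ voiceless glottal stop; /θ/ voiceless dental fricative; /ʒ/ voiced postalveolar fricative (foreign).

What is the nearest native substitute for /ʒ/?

/z/ is closest: same manner (fricative), place distance 1 (postalveolar→alveolar), same voicing; total 1. Next closest is /ð/ at distance 2.

z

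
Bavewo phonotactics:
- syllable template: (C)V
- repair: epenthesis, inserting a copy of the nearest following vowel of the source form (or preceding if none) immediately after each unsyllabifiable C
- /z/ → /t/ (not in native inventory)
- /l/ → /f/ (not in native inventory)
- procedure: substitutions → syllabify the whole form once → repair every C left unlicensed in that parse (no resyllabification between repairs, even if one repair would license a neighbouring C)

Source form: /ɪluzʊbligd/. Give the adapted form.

ɪfutʊbifigidi

Substitution: /l/ → /f/, /z/ → /t/, giving /ɪfutʊbfigd/.
Syllabifying with onset maximization leaves /b/, /g/, /d/ stranded (no codas are permitted; onsets are limited to one consonant).
Inserting the epenthetic vowel yields /b/ → /bi/, /g/ → /gi/, /d/ → /di/.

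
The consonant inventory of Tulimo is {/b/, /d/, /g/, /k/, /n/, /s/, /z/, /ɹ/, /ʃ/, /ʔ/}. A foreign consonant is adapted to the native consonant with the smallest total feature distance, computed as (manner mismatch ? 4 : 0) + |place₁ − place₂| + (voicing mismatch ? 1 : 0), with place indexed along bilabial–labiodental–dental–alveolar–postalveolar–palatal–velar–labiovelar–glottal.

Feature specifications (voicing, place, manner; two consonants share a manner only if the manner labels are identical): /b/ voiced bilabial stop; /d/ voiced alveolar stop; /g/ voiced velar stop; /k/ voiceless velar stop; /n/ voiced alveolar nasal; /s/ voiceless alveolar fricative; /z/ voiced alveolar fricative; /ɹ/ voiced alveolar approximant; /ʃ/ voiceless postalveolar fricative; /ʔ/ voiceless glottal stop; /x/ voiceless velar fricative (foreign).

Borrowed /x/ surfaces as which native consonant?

ʃ

/ʃ/ is closest: same manner (fricative), place distance 2 (velar→postalveolar), same voicing; total 2. Next closest is /s/ at distance 3.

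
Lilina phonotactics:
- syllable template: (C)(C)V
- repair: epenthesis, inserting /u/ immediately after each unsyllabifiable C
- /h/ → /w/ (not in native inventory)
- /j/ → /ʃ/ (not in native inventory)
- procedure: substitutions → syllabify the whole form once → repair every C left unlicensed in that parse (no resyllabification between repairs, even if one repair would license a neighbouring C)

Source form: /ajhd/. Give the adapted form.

aʃuwudu

Substitution: /j/ → /ʃ/, /h/ → /w/, giving /aʃwd/.
Under (C)(C)V, the unsyllabifiable consonants are /ʃ/, /w/, /d/ (no codas are permitted; onsets may contain at most 2 consonants).
Inserting the epenthetic vowel yields /ʃ/ → /ʃu/, /w/ → /wu/, /d/ → /du/.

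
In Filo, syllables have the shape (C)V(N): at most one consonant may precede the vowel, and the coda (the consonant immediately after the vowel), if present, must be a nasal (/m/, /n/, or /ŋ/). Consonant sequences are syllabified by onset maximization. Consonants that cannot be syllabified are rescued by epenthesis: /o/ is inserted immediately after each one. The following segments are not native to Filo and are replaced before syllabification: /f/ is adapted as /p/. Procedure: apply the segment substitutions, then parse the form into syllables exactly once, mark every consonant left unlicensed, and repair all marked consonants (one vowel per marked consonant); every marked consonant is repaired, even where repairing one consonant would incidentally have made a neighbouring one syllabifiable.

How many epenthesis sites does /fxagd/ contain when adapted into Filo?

3

After substitution the input is /pxagd/.
The unsyllabifiable consonants are /p/, /g/, /d/; each receives one epenthetic vowel.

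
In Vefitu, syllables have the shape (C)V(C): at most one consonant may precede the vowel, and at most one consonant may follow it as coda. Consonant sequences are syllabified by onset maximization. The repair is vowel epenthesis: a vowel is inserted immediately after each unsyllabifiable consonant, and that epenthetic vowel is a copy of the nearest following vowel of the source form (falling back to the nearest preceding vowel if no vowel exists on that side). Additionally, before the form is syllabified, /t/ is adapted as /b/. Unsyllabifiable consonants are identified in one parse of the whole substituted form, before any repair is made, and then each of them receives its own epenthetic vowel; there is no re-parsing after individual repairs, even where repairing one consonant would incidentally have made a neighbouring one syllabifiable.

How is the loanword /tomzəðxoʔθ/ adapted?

Substitution: /t/ → /b/, giving /bomzəðxoʔθ/.
The consonants /θ/ cannot be parsed into a legal (C)V(C) syllable (at most one coda consonant is licensed; onsets are limited to one consonant).
Each unlicensed consonant becomes the onset of a new syllable: /θ/ → /θo/.

bomzəðxoʔθo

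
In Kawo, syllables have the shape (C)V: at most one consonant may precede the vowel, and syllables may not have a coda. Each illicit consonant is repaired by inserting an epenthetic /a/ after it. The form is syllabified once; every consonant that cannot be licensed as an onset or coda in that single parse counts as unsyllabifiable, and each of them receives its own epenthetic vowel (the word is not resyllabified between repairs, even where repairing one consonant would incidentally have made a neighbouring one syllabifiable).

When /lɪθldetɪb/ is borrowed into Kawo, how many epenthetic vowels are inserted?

3

The unsyllabifiable consonants are /θ/, /l/, /b/; each receives one epenthetic vowel.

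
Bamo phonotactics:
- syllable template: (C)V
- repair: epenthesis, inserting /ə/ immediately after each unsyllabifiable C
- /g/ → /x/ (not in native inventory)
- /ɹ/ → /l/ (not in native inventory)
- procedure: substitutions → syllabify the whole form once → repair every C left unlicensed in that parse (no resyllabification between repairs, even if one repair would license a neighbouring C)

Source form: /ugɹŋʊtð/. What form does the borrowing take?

Substitution: /g/ → /x/, /ɹ/ → /l/, giving /uxlŋʊtð/.
The consonants /x/, /l/, /t/, /ð/ cannot be parsed into a legal (C)V syllable (no codas are permitted; onsets are limited to one consonant).
Epenthesis after each stranded consonant: /x/ → /xə/, /l/ → /lə/, /t/ → /tə/, /ð/ → /ðə/.

uxələŋʊtəðə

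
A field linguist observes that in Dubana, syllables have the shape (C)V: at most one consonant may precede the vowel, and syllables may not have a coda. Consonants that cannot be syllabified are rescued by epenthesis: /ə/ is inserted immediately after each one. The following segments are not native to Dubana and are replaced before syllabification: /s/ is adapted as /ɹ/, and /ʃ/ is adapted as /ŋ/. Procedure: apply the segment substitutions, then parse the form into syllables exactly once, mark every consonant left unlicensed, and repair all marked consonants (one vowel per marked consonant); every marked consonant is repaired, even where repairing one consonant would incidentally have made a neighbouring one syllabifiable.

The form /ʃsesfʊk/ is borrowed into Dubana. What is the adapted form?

ŋəɹeɹəfʊkə

Substitution: /ʃ/ → /ŋ/, /s/ → /ɹ/, giving /ŋɹeɹfʊk/.
Syllabifying with onset maximization leaves /ŋ/, /ɹ/, /k/ stranded (no codas are permitted; onsets are limited to one consonant).
Epenthesis after each stranded consonant: /ŋ/ → /ŋə/, /ɹ/ → /ɹə/, /k/ → /kə/.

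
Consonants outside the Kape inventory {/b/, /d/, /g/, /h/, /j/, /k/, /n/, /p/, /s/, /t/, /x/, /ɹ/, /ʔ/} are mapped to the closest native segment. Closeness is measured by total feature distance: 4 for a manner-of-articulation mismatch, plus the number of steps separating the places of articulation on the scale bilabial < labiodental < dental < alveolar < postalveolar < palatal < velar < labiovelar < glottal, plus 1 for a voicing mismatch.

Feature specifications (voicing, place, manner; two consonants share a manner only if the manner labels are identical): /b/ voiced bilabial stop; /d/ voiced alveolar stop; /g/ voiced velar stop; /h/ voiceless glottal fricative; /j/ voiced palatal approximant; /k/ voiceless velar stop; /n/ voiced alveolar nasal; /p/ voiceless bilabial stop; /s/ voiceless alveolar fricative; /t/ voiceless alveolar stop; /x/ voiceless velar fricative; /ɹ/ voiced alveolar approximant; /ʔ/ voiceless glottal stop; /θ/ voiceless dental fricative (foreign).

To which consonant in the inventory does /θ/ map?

/s/ is closest: same manner (fricative), place distance 1 (dental→alveolar), same voicing; total 1. Next closest is /x/ at distance 4.

s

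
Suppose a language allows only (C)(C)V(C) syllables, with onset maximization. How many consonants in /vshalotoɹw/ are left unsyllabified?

2

The consonants /v/, /w/ cannot be parsed into a legal (C)(C)V(C) syllable (at most one coda consonant is licensed; onsets may contain at most 2 consonants).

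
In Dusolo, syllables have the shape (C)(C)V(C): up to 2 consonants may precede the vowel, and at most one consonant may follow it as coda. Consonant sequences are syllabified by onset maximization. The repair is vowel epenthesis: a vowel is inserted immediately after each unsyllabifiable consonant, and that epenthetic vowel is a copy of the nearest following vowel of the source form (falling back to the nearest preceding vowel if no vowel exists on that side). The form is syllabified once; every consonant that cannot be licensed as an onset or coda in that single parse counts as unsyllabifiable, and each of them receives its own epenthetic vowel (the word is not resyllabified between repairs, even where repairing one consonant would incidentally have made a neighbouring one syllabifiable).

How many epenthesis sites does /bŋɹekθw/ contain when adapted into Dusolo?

The unsyllabifiable consonants are /b/, /θ/, /w/; each receives one epenthetic vowel.

3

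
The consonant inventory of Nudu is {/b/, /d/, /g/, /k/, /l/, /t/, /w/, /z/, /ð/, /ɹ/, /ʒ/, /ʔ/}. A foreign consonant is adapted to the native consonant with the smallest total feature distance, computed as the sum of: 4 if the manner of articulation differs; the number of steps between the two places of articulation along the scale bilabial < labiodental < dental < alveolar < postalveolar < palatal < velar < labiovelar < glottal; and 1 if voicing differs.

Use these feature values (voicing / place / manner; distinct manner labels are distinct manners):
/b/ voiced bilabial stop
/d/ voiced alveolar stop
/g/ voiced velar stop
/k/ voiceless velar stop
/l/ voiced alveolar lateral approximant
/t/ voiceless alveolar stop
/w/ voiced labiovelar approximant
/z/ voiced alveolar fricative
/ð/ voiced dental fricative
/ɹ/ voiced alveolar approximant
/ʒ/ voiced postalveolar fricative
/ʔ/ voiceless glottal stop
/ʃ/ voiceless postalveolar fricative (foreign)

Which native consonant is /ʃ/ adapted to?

ʒ

/ʒ/ is closest: same manner (fricative), place distance 0 (postalveolar→postalveolar), voicing differs (+1); total 1. Next closest is /z/ at distance 2.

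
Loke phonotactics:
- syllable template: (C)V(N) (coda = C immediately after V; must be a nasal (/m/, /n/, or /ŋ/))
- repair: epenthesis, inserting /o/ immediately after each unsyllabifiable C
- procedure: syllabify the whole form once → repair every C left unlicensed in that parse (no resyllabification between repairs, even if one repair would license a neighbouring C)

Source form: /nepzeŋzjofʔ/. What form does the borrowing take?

Under (C)V(N), the unsyllabifiable consonants are /p/, /z/, /f/, /ʔ/ (only a nasal (/m/, /n/, or /ŋ/) is licensed in coda position; onsets are limited to one consonant).
Each unlicensed consonant becomes the onset of a new syllable: /p/ → /po/, /z/ → /zo/, /f/ → /fo/, /ʔ/ → /ʔo/.

nepozeŋzojofoʔo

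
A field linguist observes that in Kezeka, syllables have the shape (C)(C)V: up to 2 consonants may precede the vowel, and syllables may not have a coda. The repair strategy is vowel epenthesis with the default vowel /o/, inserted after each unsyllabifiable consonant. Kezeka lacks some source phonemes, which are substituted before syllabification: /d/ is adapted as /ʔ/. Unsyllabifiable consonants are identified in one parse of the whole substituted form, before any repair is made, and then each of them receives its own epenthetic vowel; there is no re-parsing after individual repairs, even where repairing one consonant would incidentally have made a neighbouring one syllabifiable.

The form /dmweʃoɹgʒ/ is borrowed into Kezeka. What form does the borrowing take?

ʔomweʃoɹogoʒo

Substitution: /d/ → /ʔ/, giving /ʔmweʃoɹgʒ/.
Syllabifying with onset maximization leaves /ʔ/, /ɹ/, /g/, /ʒ/ stranded (no codas are permitted; onsets may contain at most 2 consonants).
Each unlicensed consonant becomes the onset of a new syllable: /ʔ/ → /ʔo/, /ɹ/ → /ɹo/, /g/ → /go/, /ʒ/ → /ʒo/.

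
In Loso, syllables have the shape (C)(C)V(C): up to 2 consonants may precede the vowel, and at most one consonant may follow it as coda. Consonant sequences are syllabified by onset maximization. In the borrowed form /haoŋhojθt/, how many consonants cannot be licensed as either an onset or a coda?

Under (C)(C)V(C), the unsyllabifiable consonants are /θ/, /t/ (at most one coda consonant is licensed; onsets may contain at most 2 consonants).

2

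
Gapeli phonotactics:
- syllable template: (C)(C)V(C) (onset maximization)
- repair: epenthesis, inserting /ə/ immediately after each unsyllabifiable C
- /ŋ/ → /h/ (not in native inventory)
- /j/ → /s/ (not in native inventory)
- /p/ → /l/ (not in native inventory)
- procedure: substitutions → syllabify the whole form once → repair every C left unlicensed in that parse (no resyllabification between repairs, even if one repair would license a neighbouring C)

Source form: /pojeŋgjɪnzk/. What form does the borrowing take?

losehgsɪnzəkə

Substitution: /p/ → /l/, /j/ → /s/, /ŋ/ → /h/, giving /losehgsɪnzk/.
The consonants /z/, /k/ cannot be parsed into a legal (C)(C)V(C) syllable (at most one coda consonant is licensed; onsets may contain at most 2 consonants).
Inserting the epenthetic vowel yields /z/ → /zə/, /k/ → /kə/.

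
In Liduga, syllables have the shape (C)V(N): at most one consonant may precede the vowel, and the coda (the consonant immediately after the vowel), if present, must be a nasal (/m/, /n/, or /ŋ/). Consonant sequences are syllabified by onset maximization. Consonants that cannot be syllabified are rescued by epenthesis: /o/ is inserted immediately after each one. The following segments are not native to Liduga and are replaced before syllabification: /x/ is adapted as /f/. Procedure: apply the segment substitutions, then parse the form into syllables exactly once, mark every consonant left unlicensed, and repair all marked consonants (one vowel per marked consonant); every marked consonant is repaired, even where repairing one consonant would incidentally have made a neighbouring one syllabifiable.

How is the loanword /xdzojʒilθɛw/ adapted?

Substitution: /x/ → /f/, giving /fdzojʒilθɛw/.
Under (C)V(N), the unsyllabifiable consonants are /f/, /d/, /j/, /l/, /w/ (only a nasal (/m/, /n/, or /ŋ/) is licensed in coda position; onsets are limited to one consonant).
Epenthesis after each stranded consonant: /f/ → /fo/, /d/ → /do/, /j/ → /jo/, /l/ → /lo/, /w/ → /wo/.

fodozojoʒiloθɛwo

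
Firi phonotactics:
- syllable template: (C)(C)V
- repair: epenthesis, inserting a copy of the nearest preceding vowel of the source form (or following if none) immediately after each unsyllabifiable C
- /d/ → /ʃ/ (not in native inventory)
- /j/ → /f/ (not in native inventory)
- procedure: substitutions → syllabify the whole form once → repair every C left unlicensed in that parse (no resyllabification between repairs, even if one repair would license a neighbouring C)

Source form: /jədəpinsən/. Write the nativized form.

Substitution: /j/ → /f/, /d/ → /ʃ/, giving /fəʃəpinsən/.
Syllabifying with onset maximization leaves /n/ stranded (no codas are permitted; onsets may contain at most 2 consonants).
Each unlicensed consonant becomes the onset of a new syllable: /n/ → /nə/.

fəʃəpinsənə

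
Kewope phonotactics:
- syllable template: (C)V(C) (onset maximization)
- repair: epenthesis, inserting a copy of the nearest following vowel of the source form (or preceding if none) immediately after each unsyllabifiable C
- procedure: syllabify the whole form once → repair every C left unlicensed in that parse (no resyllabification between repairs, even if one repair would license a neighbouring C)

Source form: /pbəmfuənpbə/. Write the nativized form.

pəbəmfuənpəbə

Syllabifying with onset maximization leaves /p/, /p/ stranded (at most one coda consonant is licensed; onsets are limited to one consonant).
Epenthesis after each stranded consonant: /p/ → /pə/, /p/ → /pə/.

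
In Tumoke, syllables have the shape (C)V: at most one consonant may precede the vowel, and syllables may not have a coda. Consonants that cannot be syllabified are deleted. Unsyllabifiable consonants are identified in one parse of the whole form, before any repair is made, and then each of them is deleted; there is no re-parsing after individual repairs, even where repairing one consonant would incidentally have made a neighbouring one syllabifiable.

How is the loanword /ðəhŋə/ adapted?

ðəŋə

The consonants /h/ cannot be parsed into a legal (C)V syllable (no codas are permitted; onsets are limited to one consonant).
Deletion applies to /h/.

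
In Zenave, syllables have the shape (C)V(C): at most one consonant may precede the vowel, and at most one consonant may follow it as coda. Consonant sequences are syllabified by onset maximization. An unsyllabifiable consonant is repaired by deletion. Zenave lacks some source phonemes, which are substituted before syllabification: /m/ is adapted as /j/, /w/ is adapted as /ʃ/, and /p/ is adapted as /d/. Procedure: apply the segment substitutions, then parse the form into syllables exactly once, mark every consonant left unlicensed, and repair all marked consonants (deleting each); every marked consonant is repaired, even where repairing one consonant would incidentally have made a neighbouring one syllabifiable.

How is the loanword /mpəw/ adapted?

dəʃ

Substitution: /m/ → /j/, /p/ → /d/, /w/ → /ʃ/, giving /jdəʃ/.
Syllabifying with onset maximization leaves /j/ stranded (at most one coda consonant is licensed; onsets are limited to one consonant).
Deleting the stranded consonants removes /j/.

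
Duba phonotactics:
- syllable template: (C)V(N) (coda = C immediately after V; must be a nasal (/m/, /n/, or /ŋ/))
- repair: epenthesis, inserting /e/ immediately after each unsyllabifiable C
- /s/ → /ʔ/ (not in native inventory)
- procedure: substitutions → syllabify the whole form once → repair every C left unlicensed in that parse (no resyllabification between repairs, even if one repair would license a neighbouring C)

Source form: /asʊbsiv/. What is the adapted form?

aʔʊbeʔive

Substitution: /s/ → /ʔ/, giving /aʔʊbʔiv/.
Under (C)V(N), the unsyllabifiable consonants are /b/, /v/ (only a nasal (/m/, /n/, or /ŋ/) is licensed in coda position; onsets are limited to one consonant).
Epenthesis after each stranded consonant: /b/ → /be/, /v/ → /ve/.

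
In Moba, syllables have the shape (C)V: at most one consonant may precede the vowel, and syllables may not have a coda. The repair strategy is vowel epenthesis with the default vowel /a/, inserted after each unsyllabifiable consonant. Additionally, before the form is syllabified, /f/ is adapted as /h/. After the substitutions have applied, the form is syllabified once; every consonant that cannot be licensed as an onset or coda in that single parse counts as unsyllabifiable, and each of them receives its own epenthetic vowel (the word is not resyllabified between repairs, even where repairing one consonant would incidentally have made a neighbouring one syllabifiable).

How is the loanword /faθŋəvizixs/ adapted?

Substitution: /f/ → /h/, giving /haθŋəvizixs/.
Syllabifying with onset maximization leaves /θ/, /x/, /s/ stranded (no codas are permitted; onsets are limited to one consonant).
Epenthesis after each stranded consonant: /θ/ → /θa/, /x/ → /xa/, /s/ → /sa/.

haθaŋəvizixasa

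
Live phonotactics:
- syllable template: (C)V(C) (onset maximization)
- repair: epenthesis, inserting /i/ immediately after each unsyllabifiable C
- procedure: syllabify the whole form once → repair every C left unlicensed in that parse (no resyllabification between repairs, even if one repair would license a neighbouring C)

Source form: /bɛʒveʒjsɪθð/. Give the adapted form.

bɛʒveʒjisɪθði

The consonants /j/, /ð/ cannot be parsed into a legal (C)V(C) syllable (at most one coda consonant is licensed; onsets are limited to one consonant).
Each unlicensed consonant becomes the onset of a new syllable: /j/ → /ji/, /ð/ → /ði/.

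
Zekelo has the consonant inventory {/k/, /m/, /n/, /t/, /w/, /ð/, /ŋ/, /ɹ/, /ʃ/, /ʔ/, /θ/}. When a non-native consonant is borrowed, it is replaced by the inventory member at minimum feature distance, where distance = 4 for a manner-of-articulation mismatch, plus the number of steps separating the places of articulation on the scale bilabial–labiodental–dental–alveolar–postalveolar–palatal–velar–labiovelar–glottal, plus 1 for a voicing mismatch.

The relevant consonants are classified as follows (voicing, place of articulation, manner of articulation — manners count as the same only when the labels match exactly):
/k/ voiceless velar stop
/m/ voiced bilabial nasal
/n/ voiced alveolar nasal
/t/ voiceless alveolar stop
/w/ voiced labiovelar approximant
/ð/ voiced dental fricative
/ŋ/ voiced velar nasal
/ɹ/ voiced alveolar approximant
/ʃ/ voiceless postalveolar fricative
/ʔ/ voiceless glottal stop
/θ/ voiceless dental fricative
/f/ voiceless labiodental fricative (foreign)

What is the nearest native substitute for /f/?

θ

/θ/ is closest: same manner (fricative), place distance 1 (labiodental→dental), same voicing; total 1. Next closest is /ð/ at distance 2.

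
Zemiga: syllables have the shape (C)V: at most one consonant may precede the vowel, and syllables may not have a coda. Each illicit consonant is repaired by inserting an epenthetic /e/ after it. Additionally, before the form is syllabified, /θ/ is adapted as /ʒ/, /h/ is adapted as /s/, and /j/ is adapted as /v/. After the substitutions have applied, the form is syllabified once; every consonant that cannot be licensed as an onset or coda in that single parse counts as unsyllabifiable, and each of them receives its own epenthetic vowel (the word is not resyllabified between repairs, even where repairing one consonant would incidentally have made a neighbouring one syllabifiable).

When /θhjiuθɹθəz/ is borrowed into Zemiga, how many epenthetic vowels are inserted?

5

After substitution the input is /ʒsviuʒɹʒəz/.
The unsyllabifiable consonants are /ʒ/, /s/, /ʒ/, /ɹ/, /z/; each receives one epenthetic vowel.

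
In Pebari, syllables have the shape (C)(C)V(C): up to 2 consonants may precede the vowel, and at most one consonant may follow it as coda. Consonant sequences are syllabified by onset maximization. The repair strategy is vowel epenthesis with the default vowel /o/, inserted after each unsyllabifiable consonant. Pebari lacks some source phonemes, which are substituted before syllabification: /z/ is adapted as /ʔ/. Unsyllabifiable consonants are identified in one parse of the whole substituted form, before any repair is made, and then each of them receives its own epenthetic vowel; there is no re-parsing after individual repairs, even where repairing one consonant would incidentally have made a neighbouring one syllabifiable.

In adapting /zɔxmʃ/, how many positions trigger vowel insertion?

2

After substitution the input is /ʔɔxmʃ/.
The unsyllabifiable consonants are /m/, /ʃ/; each receives one epenthetic vowel.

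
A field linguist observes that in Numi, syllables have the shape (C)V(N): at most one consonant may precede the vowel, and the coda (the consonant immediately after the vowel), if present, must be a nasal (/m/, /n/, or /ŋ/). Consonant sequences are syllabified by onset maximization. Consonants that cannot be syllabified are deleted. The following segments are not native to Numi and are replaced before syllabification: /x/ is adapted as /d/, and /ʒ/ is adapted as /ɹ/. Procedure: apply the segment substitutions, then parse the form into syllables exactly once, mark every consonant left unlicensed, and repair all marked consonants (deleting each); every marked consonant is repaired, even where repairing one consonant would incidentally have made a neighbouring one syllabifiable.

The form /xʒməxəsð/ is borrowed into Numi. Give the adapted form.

mədə

Substitution: /x/ → /d/, /ʒ/ → /ɹ/, giving /dɹmədəsð/.
Syllabifying with onset maximization leaves /d/, /ɹ/, /s/, /ð/ stranded (only a nasal (/m/, /n/, or /ŋ/) is licensed in coda position; onsets are limited to one consonant).
Each unlicensed consonant is deleted: /d/, /ɹ/, /s/, /ð/.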